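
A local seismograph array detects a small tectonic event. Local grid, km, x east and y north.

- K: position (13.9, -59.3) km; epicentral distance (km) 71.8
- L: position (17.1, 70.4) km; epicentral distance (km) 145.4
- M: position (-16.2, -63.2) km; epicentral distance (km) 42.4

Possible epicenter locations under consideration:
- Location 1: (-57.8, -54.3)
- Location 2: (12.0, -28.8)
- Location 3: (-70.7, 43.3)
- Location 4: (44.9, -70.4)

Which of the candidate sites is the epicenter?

For each candidate, compare |candidate − station| to the reported distance:
Location 1: residuals K 0.1, L 0.1, M 0.1 → max 0.1 km
Location 2: residuals K 41.2, L 46.1, M 2.1 → max 46.1 km
Location 3: residuals K 61.2, L 53.5, M 77.2 → max 77.2 km
Location 4: residuals K 38.9, L 1.9, M 19.1 → max 38.9 km
Only Location 1 has all residuals ≈ 0.

Location 1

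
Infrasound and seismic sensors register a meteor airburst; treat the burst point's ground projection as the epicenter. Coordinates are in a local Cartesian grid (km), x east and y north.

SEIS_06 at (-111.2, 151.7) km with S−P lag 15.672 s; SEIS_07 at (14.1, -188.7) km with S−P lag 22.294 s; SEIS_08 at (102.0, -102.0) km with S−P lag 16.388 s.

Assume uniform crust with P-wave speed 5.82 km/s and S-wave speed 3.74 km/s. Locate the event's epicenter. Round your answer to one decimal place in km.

(13.0, 44.6)

Distance from S−P lag: d = Δt · v_P v_S / (v_P − v_S) = Δt · (5.82·3.74)/(5.82−3.74) ≈ 10.4648·Δt.
So d_SEIS_06 = 164.00, d_SEIS_07 = 233.30, d_SEIS_08 = 171.50 km.
Circle about each station: (x + 111.2)² + (y − 151.7)² = 164.00²; (x − 14.1)² + (y + 188.7)² = 233.30²; (x − 102.0)² + (y + 102.0)² = 171.50².
Subtracting the SEIS_06 equation from the SEIS_07 and SEIS_08 equations removes the quadratic terms:
250.6 x − 680.8 y = -27104.72
426.4 x − 507.4 y = -17086.58
Solving the 2×2 system: x ≈ 13.0, y ≈ 44.6 km.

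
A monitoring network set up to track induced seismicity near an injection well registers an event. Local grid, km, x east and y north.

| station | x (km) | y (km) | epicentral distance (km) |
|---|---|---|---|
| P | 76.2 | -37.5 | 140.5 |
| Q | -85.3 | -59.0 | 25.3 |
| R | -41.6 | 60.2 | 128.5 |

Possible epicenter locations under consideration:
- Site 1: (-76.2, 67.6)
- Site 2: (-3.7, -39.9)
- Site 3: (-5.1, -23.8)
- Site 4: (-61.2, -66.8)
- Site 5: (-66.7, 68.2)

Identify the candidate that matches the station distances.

Site 4

For each candidate, compare |candidate − station| to the reported distance:
Site 1: residuals P 44.6, Q 101.6, R 93.1 → max 101.6 km
Site 2: residuals P 60.6, Q 58.5, R 21.5 → max 60.6 km
Site 3: residuals P 58.1, Q 62.3, R 36.9 → max 62.3 km
Site 4: residuals P 0.0, Q 0.0, R 0.0 → max 0.0 km
Site 5: residuals P 37.2, Q 103.3, R 102.2 → max 103.3 km
Only Site 4 has all residuals ≈ 0.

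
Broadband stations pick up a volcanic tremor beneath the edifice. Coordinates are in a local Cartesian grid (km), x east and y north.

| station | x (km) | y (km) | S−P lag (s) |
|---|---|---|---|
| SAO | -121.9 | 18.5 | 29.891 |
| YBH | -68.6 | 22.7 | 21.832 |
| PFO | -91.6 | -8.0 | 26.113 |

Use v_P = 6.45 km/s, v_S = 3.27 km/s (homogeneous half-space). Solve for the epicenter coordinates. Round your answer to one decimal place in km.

Distance from S−P lag: d = Δt · v_P v_S / (v_P − v_S) = Δt · (6.45·3.27)/(6.45−3.27) ≈ 6.6325·Δt.
So d_SAO = 198.25, d_YBH = 144.80, d_PFO = 173.20 km.
Circle about each station: (x + 121.9)² + (y − 18.5)² = 198.25²; (x + 68.6)² + (y − 22.7)² = 144.80²; (x + 91.6)² + (y + 8.0)² = 173.20².
Subtracting pairs of circle equations eliminates x²+y² and gives linear equations (the radical axes):
106.6 x + 8.4 y = 8355.41
60.6 x − 53.0 y = 2557.52
Solving the 2×2 system: x ≈ 75.4, y ≈ 37.9 km.

x ≈ 75.4 km, y ≈ 37.9 km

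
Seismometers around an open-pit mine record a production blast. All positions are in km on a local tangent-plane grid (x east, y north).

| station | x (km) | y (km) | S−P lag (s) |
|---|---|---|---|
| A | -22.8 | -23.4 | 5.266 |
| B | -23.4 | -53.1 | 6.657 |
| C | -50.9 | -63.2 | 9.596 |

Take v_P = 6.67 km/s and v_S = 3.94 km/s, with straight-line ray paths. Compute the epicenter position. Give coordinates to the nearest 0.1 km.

(26.9, -13.4)

Distance from S−P lag: d = Δt · v_P v_S / (v_P − v_S) = Δt · (6.67·3.94)/(6.67−3.94) ≈ 9.6263·Δt.
So d_A = 50.69, d_B = 64.08, d_C = 92.37 km.
Circle about each station: (x + 22.8)² + (y + 23.4)² = 50.69²; (x + 23.4)² + (y + 53.1)² = 64.08²; (x + 50.9)² + (y + 63.2)² = 92.37².
Subtracting pairs of circle equations eliminates x²+y² and gives linear equations (the radical axes):
-1.2 x − 59.4 y = 763.00
-56.2 x − 79.6 y = -445.09
Solving the 2×2 system: x ≈ 26.9, y ≈ -13.4 km.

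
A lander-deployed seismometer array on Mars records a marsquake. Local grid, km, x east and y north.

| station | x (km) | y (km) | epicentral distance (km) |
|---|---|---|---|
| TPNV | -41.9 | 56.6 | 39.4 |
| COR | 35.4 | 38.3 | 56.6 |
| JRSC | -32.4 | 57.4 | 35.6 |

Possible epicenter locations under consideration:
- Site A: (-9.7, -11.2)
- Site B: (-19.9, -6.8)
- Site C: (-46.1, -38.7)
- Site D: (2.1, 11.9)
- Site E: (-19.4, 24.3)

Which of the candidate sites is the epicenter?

Site E

For each candidate, compare |candidate − station| to the reported distance:
Site A: residuals TPNV 35.7, COR 10.4, JRSC 36.7 → max 36.7 km
Site B: residuals TPNV 27.7, COR 14.8, JRSC 29.8 → max 29.8 km
Site C: residuals TPNV 56.0, COR 55.5, JRSC 61.5 → max 61.5 km
Site D: residuals TPNV 23.3, COR 14.1, JRSC 21.5 → max 23.3 km
Site E: residuals TPNV 0.0, COR 0.0, JRSC 0.0 → max 0.0 km
Only Site E has all residuals ≈ 0.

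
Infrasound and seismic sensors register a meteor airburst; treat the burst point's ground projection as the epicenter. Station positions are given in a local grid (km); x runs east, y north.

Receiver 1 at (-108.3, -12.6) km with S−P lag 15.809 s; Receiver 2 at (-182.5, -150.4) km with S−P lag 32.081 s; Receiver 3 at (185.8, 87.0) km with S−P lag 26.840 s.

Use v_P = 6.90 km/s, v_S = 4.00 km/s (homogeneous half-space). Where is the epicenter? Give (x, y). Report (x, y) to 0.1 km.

Distance from S−P lag: d = Δt · v_P v_S / (v_P − v_S) = Δt · (6.90·4.00)/(6.90−4.00) ≈ 9.5172·Δt.
So d_Receiver 1 = 150.46, d_Receiver 2 = 305.32, d_Receiver 3 = 255.44 km.
Circle about each station: (x + 108.3)² + (y + 12.6)² = 150.46²; (x + 182.5)² + (y + 150.4)² = 305.32²; (x − 185.8)² + (y − 87.0)² = 255.44².
Subtracting pairs of circle equations eliminates x²+y² and gives linear equations (the radical axes):
-148.4 x − 275.6 y = -26543.33
588.2 x + 199.2 y = -12408.39
Solving the 2×2 system: x ≈ -65.7, y ≈ 131.7 km.
Check against Receiver 1 (with the unrounded x, y): √((x + 108.3)²+(y + 12.6)²) = 150.44 ≈ 150.46 km. ✓

(-65.7, 131.7)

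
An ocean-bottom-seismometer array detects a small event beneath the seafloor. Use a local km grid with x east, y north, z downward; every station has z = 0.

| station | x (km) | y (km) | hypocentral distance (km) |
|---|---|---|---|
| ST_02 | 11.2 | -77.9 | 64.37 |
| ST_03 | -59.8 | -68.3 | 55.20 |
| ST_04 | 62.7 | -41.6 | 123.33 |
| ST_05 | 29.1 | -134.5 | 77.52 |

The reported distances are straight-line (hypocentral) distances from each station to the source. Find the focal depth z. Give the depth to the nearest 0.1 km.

z ≈ 31.0 km

Each station gives a sphere (x−x_i)² + (y−y_i)² + z² = d_i² (stations at z=0).
Subtracting the ST_02 sphere from ST_03 and ST_04: z² cancels, leaving linear equations in x and y:
-142.0 x + 19.2 y = 3143.54
103.0 x + 72.6 y = -11598.79
Solving: x ≈ -36.699, y ≈ -107.696 km (keep extra digits for the depth step; rounded: -36.7, -107.7).
Then from the ST_02 sphere: z² = 64.37² − (x − 11.2)² − (y + 77.9)² with x = -36.699, y = -107.696, so z ≈ 31.006 ≈ 31.0 km.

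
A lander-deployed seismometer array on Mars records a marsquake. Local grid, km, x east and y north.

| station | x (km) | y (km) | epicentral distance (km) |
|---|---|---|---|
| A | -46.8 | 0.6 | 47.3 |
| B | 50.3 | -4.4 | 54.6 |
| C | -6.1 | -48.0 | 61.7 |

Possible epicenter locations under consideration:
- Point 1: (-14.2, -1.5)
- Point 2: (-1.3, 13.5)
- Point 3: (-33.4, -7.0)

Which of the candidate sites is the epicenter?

For each candidate, compare |candidate − station| to the reported distance:
Point 1: residuals A 14.6, B 10.0, C 14.5 → max 14.6 km
Point 2: residuals A 0.0, B 0.0, C 0.0 → max 0.0 km
Point 3: residuals A 31.9, B 29.1, C 12.4 → max 31.9 km
Only Point 2 has all residuals ≈ 0.

Point 2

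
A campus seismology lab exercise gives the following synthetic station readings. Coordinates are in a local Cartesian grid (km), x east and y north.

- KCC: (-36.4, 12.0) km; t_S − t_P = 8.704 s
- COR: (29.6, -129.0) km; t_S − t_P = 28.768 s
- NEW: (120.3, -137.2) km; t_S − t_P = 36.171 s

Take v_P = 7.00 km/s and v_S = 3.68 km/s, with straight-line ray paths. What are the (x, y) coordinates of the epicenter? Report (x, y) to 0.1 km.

x ≈ -66.0 km, y ≈ 72.7 km

Distance from S−P lag: d = Δt · v_P v_S / (v_P − v_S) = Δt · (7.00·3.68)/(7.00−3.68) ≈ 7.7590·Δt.
So d_KCC = 67.53, d_COR = 223.21, d_NEW = 280.65 km.
Circle about each station: (x + 36.4)² + (y − 12.0)² = 67.53²; (x − 29.6)² + (y + 129.0)² = 223.21²; (x − 120.3)² + (y + 137.2)² = 280.65².
Subtracting pairs of circle equations eliminates x²+y² and gives linear equations (the radical axes):
132.0 x − 282.0 y = -29214.20
313.4 x − 298.4 y = -42377.15
Solving the 2×2 system: x ≈ -66.0, y ≈ 72.7 km.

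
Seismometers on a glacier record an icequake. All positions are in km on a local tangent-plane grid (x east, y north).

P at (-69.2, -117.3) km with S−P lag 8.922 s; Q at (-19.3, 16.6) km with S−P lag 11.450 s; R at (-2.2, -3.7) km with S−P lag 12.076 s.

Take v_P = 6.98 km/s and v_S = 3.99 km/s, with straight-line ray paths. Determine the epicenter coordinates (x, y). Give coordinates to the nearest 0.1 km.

(-107.4, -43.5)

Distance from S−P lag: d = Δt · v_P v_S / (v_P − v_S) = Δt · (6.98·3.99)/(6.98−3.99) ≈ 9.3144·Δt.
So d_P = 83.10, d_Q = 106.65, d_R = 112.48 km.
Circle about each station: (x + 69.2)² + (y + 117.3)² = 83.10²; (x + 19.3)² + (y − 16.6)² = 106.65²; (x + 2.2)² + (y + 3.7)² = 112.48².
Subtracting the P equation from the Q and R equations removes the quadratic terms:
99.8 x + 267.8 y = -22368.49
134.0 x + 227.2 y = -24275.54
Solving the 2×2 system: x ≈ -107.4, y ≈ -43.5 km.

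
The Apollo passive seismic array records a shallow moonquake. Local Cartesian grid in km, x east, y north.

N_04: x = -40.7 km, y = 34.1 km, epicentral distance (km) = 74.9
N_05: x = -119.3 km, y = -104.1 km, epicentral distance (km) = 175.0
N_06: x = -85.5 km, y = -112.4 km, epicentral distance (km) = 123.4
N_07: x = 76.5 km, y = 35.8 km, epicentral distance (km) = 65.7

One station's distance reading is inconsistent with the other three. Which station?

Solve using three stations at a time. Using N_04, N_05, N_07 (subtract circle equations pairwise → linear system) gives (x, y) ≈ (24.0, -3.6).
Distances from that point to each station vs reported:
  N_04: calculated 74.9 vs reported 74.9 → residual 0.0 km
  N_05: calculated 175.0 vs reported 175.0 → residual 0.0 km
  N_06: calculated 154.3 vs reported 123.4 → residual 30.9 km
  N_07: calculated 65.7 vs reported 65.7 → residual 0.0 km
N_04, N_05, N_07 are mutually consistent (residuals ≈ 0); N_06 is off by 30.9 km.

N_06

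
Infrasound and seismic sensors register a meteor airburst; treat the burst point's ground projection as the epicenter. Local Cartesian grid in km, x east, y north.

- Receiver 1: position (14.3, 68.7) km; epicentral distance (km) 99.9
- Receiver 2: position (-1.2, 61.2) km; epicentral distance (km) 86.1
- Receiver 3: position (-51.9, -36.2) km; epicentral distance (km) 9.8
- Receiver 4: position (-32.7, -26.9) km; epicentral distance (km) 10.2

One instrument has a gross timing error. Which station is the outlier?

Solve using three stations at a time. Using Receiver 1, Receiver 2, Receiver 4 (subtract circle equations pairwise → linear system) gives (x, y) ≈ (-36.4, -17.4).
Distances from that point to each station vs reported:
  Receiver 1: calculated 99.9 vs reported 99.9 → residual 0.0 km
  Receiver 2: calculated 86.1 vs reported 86.1 → residual 0.0 km
  Receiver 3: calculated 24.4 vs reported 9.8 → residual 14.6 km
  Receiver 4: calculated 10.2 vs reported 10.2 → residual 0.0 km
Receiver 1, Receiver 2, Receiver 4 are mutually consistent (residuals ≈ 0); Receiver 3 is off by 14.6 km.

Receiver 3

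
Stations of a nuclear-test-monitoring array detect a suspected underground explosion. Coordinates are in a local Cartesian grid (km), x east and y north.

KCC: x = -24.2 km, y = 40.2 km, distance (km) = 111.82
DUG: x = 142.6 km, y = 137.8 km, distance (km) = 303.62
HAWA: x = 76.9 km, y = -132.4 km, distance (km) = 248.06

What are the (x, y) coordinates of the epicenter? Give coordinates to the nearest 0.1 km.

(-130.1, 4.3)

Circle about each station: (x + 24.2)² + (y − 40.2)² = 111.82²; (x − 142.6)² + (y − 137.8)² = 303.62²; (x − 76.9)² + (y + 132.4)² = 248.06².
Subtracting pairs of circle equations eliminates x²+y² and gives linear equations (the radical axes):
333.6 x + 195.2 y = -42559.47
202.2 x − 345.2 y = -27788.36
Solving the 2×2 system: x ≈ -130.1, y ≈ 4.3 km.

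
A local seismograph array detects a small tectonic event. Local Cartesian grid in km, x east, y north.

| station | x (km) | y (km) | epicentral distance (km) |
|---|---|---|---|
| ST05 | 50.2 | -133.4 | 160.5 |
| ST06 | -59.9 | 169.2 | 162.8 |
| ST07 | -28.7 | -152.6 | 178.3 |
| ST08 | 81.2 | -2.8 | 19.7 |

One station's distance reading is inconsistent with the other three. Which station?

Solve using three stations at a time. Using ST05, ST06, ST07 (subtract circle equations pairwise → linear system) gives (x, y) ≈ (8.9, 21.7).
Distances from that point to each station vs reported:
  ST05: calculated 160.5 vs reported 160.5 → residual 0.0 km
  ST06: calculated 162.8 vs reported 162.8 → residual 0.0 km
  ST07: calculated 178.3 vs reported 178.3 → residual 0.0 km
  ST08: calculated 76.3 vs reported 19.7 → residual 56.6 km
ST05, ST06, ST07 are mutually consistent (residuals ≈ 0); ST08 is off by 56.6 km.

ST08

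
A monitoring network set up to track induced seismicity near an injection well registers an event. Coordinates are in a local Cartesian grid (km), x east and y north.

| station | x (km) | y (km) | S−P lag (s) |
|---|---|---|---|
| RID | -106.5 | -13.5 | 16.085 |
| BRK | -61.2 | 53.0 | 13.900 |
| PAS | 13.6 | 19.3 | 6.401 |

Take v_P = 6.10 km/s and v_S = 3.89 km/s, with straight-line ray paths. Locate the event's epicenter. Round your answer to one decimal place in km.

x ≈ 65.8 km, y ≈ -25.4 km

Distance from S−P lag: d = Δt · v_P v_S / (v_P − v_S) = Δt · (6.10·3.89)/(6.10−3.89) ≈ 10.7371·Δt.
So d_RID = 172.71, d_BRK = 149.25, d_PAS = 68.73 km.
Circle about each station: (x + 106.5)² + (y + 13.5)² = 172.71²; (x + 61.2)² + (y − 53.0)² = 149.25²; (x − 13.6)² + (y − 19.3)² = 68.73².
Subtracting pairs of circle equations eliminates x²+y² and gives linear equations (the radical axes):
90.6 x + 133.0 y = 2583.12
240.2 x + 65.6 y = 14137.88
Solving the 2×2 system: x ≈ 65.8, y ≈ -25.4 km.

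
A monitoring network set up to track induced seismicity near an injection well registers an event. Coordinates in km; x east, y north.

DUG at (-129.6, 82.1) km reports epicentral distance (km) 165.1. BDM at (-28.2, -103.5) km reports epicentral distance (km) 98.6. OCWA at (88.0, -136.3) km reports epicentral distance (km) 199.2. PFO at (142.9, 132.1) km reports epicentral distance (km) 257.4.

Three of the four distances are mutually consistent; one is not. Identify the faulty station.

DUG

Solve using three stations at a time. Using BDM, OCWA, PFO (subtract circle equations pairwise → linear system) gives (x, y) ≈ (-69.1, -13.9).
Distances from that point to each station vs reported:
  DUG: calculated 113.5 vs reported 165.1 → residual 51.6 km
  BDM: calculated 98.5 vs reported 98.6 → residual 0.1 km
  OCWA: calculated 199.2 vs reported 199.2 → residual 0.0 km
  PFO: calculated 257.4 vs reported 257.4 → residual 0.0 km
BDM, OCWA, PFO are mutually consistent (residuals ≈ 0); DUG is off by 51.6 km.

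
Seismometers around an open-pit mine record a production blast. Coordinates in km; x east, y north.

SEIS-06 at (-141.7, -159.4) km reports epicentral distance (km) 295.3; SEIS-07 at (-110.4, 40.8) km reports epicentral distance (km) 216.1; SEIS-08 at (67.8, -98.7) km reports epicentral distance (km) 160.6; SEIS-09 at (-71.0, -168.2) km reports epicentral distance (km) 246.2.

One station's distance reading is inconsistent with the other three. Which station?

Solve using three stations at a time. Using SEIS-06, SEIS-07, SEIS-09 (subtract circle equations pairwise → linear system) gives (x, y) ≈ (102.8, 6.1).
Distances from that point to each station vs reported:
  SEIS-06: calculated 295.3 vs reported 295.3 → residual 0.0 km
  SEIS-07: calculated 216.0 vs reported 216.1 → residual 0.1 km
  SEIS-08: calculated 110.5 vs reported 160.6 → residual 50.1 km
  SEIS-09: calculated 246.1 vs reported 246.2 → residual 0.1 km
SEIS-06, SEIS-07, SEIS-09 are mutually consistent (residuals ≈ 0); SEIS-08 is off by 50.1 km.

SEIS-08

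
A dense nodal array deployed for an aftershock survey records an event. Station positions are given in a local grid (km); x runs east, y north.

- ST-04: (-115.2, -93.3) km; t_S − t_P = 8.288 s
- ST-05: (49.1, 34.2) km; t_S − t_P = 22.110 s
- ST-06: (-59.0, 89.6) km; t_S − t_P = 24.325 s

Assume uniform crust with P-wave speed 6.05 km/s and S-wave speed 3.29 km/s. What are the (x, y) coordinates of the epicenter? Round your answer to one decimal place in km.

x ≈ -55.9 km, y ≈ -85.8 km

Distance from S−P lag: d = Δt · v_P v_S / (v_P − v_S) = Δt · (6.05·3.29)/(6.05−3.29) ≈ 7.2118·Δt.
So d_ST-04 = 59.77, d_ST-05 = 159.45, d_ST-06 = 175.43 km.
Circle about each station: (x + 115.2)² + (y + 93.3)² = 59.77²; (x − 49.1)² + (y − 34.2)² = 159.45²; (x + 59.0)² + (y − 89.6)² = 175.43².
Subtracting the ST-04 equation from the ST-05 and ST-06 equations removes the quadratic terms:
328.6 x + 255.0 y = -40247.33
112.4 x + 365.8 y = -37670.00
Solving the 2×2 system: x ≈ -55.9, y ≈ -85.8 km.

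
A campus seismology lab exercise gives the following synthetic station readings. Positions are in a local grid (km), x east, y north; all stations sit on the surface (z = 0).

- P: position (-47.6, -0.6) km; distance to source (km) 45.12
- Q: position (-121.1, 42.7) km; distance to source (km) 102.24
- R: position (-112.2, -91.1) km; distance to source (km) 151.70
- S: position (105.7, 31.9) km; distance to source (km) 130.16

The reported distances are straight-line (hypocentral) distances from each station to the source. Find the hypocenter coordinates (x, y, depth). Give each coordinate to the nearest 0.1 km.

Each station gives a sphere (x−x_i)² + (y−y_i)² + z² = d_i² (stations at z=0).
Subtracting the P sphere from Q and R: z² cancels, leaving linear equations in x and y:
-147.0 x + 86.6 y = 5805.18
-129.2 x − 181.0 y = -2355.15
Solving: x ≈ -22.404, y ≈ 29.004 km (keep extra digits for the depth step; rounded: -22.4, 29.0).
Then from the P sphere: z² = 45.12² − (x + 47.6)² − (y + 0.6)² with x = -22.404, y = 29.004, so z ≈ 22.904 ≈ 22.9 km.
Check against S (with the unrounded solution): distance 130.17 ≈ 130.16 km. ✓

x ≈ -22.4 km, y ≈ 29.0 km, depth ≈ 22.9 km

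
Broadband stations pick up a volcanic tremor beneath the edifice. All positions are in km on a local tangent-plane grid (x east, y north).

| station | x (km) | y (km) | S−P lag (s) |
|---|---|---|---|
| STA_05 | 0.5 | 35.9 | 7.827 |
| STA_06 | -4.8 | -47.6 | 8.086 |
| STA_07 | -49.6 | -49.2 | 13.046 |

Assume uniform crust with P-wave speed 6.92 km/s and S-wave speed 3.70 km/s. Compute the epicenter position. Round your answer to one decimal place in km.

x ≈ 45.3 km, y ≈ -7.3 km

Distance from S−P lag: d = Δt · v_P v_S / (v_P − v_S) = Δt · (6.92·3.70)/(6.92−3.70) ≈ 7.9516·Δt.
So d_STA_05 = 62.24, d_STA_06 = 64.30, d_STA_07 = 103.74 km.
Circle about each station: (x − 0.5)² + (y − 35.9)² = 62.24²; (x + 4.8)² + (y + 47.6)² = 64.30²; (x + 49.6)² + (y + 49.2)² = 103.74².
Subtracting pairs of circle equations eliminates x²+y² and gives linear equations (the radical axes):
-10.6 x − 167.0 y = 739.07
-100.2 x − 170.2 y = -3296.43
Solving the 2×2 system: x ≈ 45.3, y ≈ -7.3 km.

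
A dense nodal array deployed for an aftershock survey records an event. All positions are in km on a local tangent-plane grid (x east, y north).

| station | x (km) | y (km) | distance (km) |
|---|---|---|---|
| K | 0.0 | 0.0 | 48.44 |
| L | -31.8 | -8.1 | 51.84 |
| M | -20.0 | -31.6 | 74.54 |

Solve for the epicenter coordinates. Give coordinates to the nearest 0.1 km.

Circle about each station: x² + y² = 48.44²; (x + 31.8)² + (y + 8.1)² = 51.84²; (x + 20.0)² + (y + 31.6)² = 74.54².
Subtracting the K equation from the L and M equations removes the quadratic terms:
-63.6 x − 16.2 y = 735.90
-40.0 x − 63.2 y = -1811.22
Solving the 2×2 system: x ≈ -22.5, y ≈ 42.9 km.

(-22.5, 42.9)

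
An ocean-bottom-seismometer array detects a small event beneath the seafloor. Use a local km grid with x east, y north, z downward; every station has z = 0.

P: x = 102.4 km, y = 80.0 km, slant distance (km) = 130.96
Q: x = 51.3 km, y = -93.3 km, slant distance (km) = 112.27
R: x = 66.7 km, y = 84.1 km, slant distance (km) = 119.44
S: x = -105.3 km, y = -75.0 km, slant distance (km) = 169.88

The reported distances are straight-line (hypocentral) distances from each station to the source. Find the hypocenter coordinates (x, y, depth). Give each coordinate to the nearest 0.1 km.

x ≈ 33.9 km, y ≈ -7.1 km, depth ≈ 69.8 km

Each station gives a sphere (x−x_i)² + (y−y_i)² + z² = d_i² (stations at z=0).
Subtracting the P sphere from Q and R: z² cancels, leaving linear equations in x and y:
-102.2 x − 346.6 y = -1003.21
-71.4 x + 8.2 y = -2479.45
Solving: x ≈ 33.910, y ≈ -7.105 km (keep extra digits for the depth step; rounded: 33.9, -7.1).
Then from the P sphere: z² = 130.96² − (x − 102.4)² − (y − 80.0)² with x = 33.910, y = -7.105, so z ≈ 69.802 ≈ 69.8 km.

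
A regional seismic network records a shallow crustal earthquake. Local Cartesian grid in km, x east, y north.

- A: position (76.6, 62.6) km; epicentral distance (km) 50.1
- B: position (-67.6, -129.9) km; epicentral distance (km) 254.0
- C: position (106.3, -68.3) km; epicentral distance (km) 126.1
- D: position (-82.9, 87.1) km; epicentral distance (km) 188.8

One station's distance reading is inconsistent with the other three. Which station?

Solve using three stations at a time. Using B, C, D (subtract circle equations pairwise → linear system) gives (x, y) ≈ (103.6, 57.7).
Distances from that point to each station vs reported:
  A: calculated 27.4 vs reported 50.1 → residual 22.7 km
  B: calculated 254.0 vs reported 254.0 → residual 0.0 km
  C: calculated 126.1 vs reported 126.1 → residual 0.0 km
  D: calculated 188.8 vs reported 188.8 → residual 0.0 km
B, C, D are mutually consistent (residuals ≈ 0); A is off by 22.7 km.

A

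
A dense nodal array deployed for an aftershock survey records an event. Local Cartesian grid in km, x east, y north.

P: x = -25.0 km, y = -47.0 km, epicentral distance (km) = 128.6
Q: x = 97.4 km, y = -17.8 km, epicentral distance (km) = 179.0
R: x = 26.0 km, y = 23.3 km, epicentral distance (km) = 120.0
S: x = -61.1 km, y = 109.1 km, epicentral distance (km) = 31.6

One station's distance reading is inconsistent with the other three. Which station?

Solve using three stations at a time. Using P, Q, S (subtract circle equations pairwise → linear system) gives (x, y) ≈ (-53.6, 78.4).
Distances from that point to each station vs reported:
  P: calculated 128.6 vs reported 128.6 → residual 0.0 km
  Q: calculated 179.0 vs reported 179.0 → residual 0.0 km
  R: calculated 96.8 vs reported 120.0 → residual 23.2 km
  S: calculated 31.6 vs reported 31.6 → residual 0.0 km
P, Q, S are mutually consistent (residuals ≈ 0); R is off by 23.2 km.

R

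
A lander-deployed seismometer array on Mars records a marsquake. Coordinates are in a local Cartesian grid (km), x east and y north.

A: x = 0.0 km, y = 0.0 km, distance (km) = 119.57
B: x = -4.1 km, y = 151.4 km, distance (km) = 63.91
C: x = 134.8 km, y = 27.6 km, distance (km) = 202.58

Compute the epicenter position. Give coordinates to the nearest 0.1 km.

Circle about each station: x² + y² = 119.57²; (x + 4.1)² + (y − 151.4)² = 63.91²; (x − 134.8)² + (y − 27.6)² = 202.58².
Subtracting pairs of circle equations eliminates x²+y² and gives linear equations (the radical axes):
-8.2 x + 302.8 y = 33151.27
269.6 x + 55.2 y = -7808.87
Solving the 2×2 system: x ≈ -51.1, y ≈ 108.1 km.

-51.1 km east, 108.1 km north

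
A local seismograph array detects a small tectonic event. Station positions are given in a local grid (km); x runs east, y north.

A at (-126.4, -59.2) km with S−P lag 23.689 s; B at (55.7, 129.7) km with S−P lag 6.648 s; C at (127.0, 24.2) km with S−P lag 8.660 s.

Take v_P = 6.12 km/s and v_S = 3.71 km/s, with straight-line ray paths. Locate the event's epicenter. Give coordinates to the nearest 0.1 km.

Distance from S−P lag: d = Δt · v_P v_S / (v_P − v_S) = Δt · (6.12·3.71)/(6.12−3.71) ≈ 9.4212·Δt.
So d_A = 223.18, d_B = 62.63, d_C = 81.59 km.
Circle about each station: (x + 126.4)² + (y + 59.2)² = 223.18²; (x − 55.7)² + (y − 129.7)² = 62.63²; (x − 127.0)² + (y − 24.2)² = 81.59².
Subtracting the A equation from the B and C equations removes the quadratic terms:
364.2 x + 377.8 y = 46329.78
506.8 x + 166.8 y = 40385.42
Solving the 2×2 system: x ≈ 57.6, y ≈ 67.1 km.

57.6 km east, 67.1 km north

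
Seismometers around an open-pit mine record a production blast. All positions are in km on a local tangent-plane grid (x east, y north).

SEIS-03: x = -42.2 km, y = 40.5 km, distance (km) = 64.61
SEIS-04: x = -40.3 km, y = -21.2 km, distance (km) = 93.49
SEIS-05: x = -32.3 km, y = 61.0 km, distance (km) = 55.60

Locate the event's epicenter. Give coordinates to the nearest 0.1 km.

Circle about each station: (x + 42.2)² + (y − 40.5)² = 64.61²; (x + 40.3)² + (y + 21.2)² = 93.49²; (x + 32.3)² + (y − 61.0)² = 55.60².
Subtracting the SEIS-03 equation from the SEIS-04 and SEIS-05 equations removes the quadratic terms:
3.8 x − 123.4 y = -5913.49
19.8 x + 41.0 y = 2426.29
Solving the 2×2 system: x ≈ 21.9, y ≈ 48.6 km.

21.9 km east, 48.6 km north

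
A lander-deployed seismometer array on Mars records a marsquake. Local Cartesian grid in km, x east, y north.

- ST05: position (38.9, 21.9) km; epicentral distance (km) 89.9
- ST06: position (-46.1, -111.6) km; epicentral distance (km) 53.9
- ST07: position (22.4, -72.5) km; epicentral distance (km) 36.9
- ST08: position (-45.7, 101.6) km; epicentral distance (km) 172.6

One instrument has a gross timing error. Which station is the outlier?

Solve using three stations at a time. Using ST06, ST07, ST08 (subtract circle equations pairwise → linear system) gives (x, y) ≈ (-14.2, -68.1).
Distances from that point to each station vs reported:
  ST05: calculated 104.5 vs reported 89.9 → residual 14.6 km
  ST06: calculated 53.9 vs reported 53.9 → residual 0.0 km
  ST07: calculated 36.9 vs reported 36.9 → residual 0.0 km
  ST08: calculated 172.6 vs reported 172.6 → residual 0.0 km
ST06, ST07, ST08 are mutually consistent (residuals ≈ 0); ST05 is off by 14.6 km.

ST05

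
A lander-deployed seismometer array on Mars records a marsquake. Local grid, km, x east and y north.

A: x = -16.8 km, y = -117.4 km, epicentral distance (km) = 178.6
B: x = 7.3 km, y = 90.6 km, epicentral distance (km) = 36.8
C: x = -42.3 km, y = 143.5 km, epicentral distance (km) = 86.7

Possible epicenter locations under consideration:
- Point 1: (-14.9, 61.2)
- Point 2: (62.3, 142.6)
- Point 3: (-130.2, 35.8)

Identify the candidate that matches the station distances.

Point 1

For each candidate, compare |candidate − station| to the reported distance:
Point 1: residuals A 0.0, B 0.0, C 0.0 → max 0.0 km
Point 2: residuals A 93.2, B 38.9, C 17.9 → max 93.2 km
Point 3: residuals A 12.0, B 111.2, C 52.3 → max 111.2 km
Only Point 1 has all residuals ≈ 0.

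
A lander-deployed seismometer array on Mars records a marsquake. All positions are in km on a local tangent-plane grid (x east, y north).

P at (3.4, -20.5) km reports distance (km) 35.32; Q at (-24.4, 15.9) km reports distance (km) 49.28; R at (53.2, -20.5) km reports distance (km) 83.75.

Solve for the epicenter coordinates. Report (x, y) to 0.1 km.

(-29.6, -33.1)

Circle about each station: (x − 3.4)² + (y + 20.5)² = 35.32²; (x + 24.4)² + (y − 15.9)² = 49.28²; (x − 53.2)² + (y + 20.5)² = 83.75².
Subtracting pairs of circle equations eliminates x²+y² and gives linear equations (the radical axes):
-55.6 x + 72.8 y = -764.66
99.6 x + 0.0 y = -2947.88
Solving the 2×2 system: x ≈ -29.6, y ≈ -33.1 km.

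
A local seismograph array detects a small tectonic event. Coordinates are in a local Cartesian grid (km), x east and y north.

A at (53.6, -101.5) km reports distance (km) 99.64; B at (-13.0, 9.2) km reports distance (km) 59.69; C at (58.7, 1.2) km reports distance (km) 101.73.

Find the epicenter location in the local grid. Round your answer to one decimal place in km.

(-30.4, -47.9)

Circle about each station: (x − 53.6)² + (y + 101.5)² = 99.64²; (x + 13.0)² + (y − 9.2)² = 59.69²; (x − 58.7)² + (y − 1.2)² = 101.73².
Subtracting the A equation from the B and C equations removes the quadratic terms:
-133.2 x + 221.4 y = -6556.34
10.2 x + 205.4 y = -10148.94
Solving the 2×2 system: x ≈ -30.4, y ≈ -47.9 km.
Check against A (with the unrounded x, y): √((x − 53.6)²+(y + 101.5)²) = 99.64 ≈ 99.64 km. ✓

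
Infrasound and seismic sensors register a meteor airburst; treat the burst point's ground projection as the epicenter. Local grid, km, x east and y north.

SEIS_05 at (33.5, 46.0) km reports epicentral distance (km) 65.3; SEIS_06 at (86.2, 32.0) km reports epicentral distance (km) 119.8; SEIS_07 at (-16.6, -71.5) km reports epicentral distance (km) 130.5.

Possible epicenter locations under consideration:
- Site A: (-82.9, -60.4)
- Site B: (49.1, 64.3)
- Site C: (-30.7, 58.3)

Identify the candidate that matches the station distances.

For each candidate, compare |candidate − station| to the reported distance:
Site A: residuals SEIS_05 92.4, SEIS_06 72.9, SEIS_07 63.3 → max 92.4 km
Site B: residuals SEIS_05 41.3, SEIS_06 70.6, SEIS_07 20.4 → max 70.6 km
Site C: residuals SEIS_05 0.1, SEIS_06 0.0, SEIS_07 0.1 → max 0.1 km
Only Site C has all residuals ≈ 0.

Site C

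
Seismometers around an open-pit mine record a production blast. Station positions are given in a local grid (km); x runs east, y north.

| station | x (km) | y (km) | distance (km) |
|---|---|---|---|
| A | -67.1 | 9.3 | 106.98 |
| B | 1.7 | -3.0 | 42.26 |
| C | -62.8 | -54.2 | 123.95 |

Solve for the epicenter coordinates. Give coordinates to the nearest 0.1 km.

Circle about each station: (x + 67.1)² + (y − 9.3)² = 106.98²; (x − 1.7)² + (y + 3.0)² = 42.26²; (x + 62.8)² + (y + 54.2)² = 123.95².
Subtracting the A equation from the B and C equations removes the quadratic terms:
137.6 x − 24.6 y = 5081.80
8.6 x − 127.0 y = -1626.30
Solving the 2×2 system: x ≈ 39.7, y ≈ 15.5 km.
Check against A (with the unrounded x, y): √((x + 67.1)²+(y − 9.3)²) = 106.98 ≈ 106.98 km. ✓

x ≈ 39.7 km, y ≈ 15.5 km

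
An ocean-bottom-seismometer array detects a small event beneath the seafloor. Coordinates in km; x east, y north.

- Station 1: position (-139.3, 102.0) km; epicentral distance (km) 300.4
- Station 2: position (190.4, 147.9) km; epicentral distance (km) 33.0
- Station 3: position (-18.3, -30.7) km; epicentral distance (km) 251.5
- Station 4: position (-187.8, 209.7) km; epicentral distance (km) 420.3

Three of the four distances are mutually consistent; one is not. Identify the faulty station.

Station 4

Solve using three stations at a time. Using Station 1, Station 2, Station 3 (subtract circle equations pairwise → linear system) gives (x, y) ≈ (157.4, 149.3).
Distances from that point to each station vs reported:
  Station 1: calculated 300.4 vs reported 300.4 → residual 0.0 km
  Station 2: calculated 33.1 vs reported 33.0 → residual 0.1 km
  Station 3: calculated 251.5 vs reported 251.5 → residual 0.0 km
  Station 4: calculated 350.4 vs reported 420.3 → residual 69.9 km
Station 1, Station 2, Station 3 are mutually consistent (residuals ≈ 0); Station 4 is off by 69.9 km.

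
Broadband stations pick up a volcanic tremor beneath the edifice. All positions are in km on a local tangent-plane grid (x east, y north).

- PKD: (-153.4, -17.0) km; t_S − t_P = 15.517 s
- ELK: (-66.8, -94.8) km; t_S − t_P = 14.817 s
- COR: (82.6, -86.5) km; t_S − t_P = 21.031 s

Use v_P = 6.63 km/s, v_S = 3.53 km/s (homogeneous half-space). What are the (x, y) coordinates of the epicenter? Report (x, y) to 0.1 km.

(-40.4, 13.9)

Distance from S−P lag: d = Δt · v_P v_S / (v_P − v_S) = Δt · (6.63·3.53)/(6.63−3.53) ≈ 7.5496·Δt.
So d_PKD = 117.15, d_ELK = 111.86, d_COR = 158.78 km.
Circle about each station: (x + 153.4)² + (y + 17.0)² = 117.15²; (x + 66.8)² + (y + 94.8)² = 111.86²; (x − 82.6)² + (y + 86.5)² = 158.78².
Subtracting the PKD equation from the ELK and COR equations removes the quadratic terms:
173.2 x − 155.6 y = -9159.82
472.0 x − 139.0 y = -21002.52
Solving the 2×2 system: x ≈ -40.4, y ≈ 13.9 km.
Check against PKD (with the unrounded x, y): √((x + 153.4)²+(y + 17.0)²) = 117.14 ≈ 117.15 km. ✓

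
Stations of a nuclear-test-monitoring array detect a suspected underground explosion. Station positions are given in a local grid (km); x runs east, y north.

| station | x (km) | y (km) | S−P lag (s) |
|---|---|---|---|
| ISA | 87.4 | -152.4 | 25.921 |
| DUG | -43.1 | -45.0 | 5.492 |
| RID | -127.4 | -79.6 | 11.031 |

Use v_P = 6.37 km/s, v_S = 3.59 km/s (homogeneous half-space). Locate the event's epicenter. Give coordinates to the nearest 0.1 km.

-70.4 km east, -9.0 km north

Distance from S−P lag: d = Δt · v_P v_S / (v_P − v_S) = Δt · (6.37·3.59)/(6.37−3.59) ≈ 8.2260·Δt.
So d_ISA = 213.23, d_DUG = 45.18, d_RID = 90.74 km.
Circle about each station: (x − 87.4)² + (y + 152.4)² = 213.23²; (x + 43.1)² + (y + 45.0)² = 45.18²; (x + 127.4)² + (y + 79.6)² = 90.74².
Subtracting the ISA equation from the DUG and RID equations removes the quadratic terms:
-261.0 x + 214.8 y = 16443.89
-429.6 x + 145.6 y = 28935.69
Solving the 2×2 system: x ≈ -70.4, y ≈ -9.0 km.
Check against ISA (with the unrounded x, y): √((x − 87.4)²+(y + 152.4)²) = 213.23 ≈ 213.23 km. ✓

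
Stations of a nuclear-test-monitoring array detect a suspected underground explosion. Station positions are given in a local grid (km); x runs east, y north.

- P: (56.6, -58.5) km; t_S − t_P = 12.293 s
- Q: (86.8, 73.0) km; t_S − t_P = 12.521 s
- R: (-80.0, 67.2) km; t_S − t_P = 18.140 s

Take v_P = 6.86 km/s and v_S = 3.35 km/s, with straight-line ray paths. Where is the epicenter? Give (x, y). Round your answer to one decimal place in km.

x ≈ 27.4 km, y ≈ 16.5 km

Distance from S−P lag: d = Δt · v_P v_S / (v_P − v_S) = Δt · (6.86·3.35)/(6.86−3.35) ≈ 6.5473·Δt.
So d_P = 80.49, d_Q = 81.98, d_R = 118.77 km.
Circle about each station: (x − 56.6)² + (y + 58.5)² = 80.49²; (x − 86.8)² + (y − 73.0)² = 81.98²; (x + 80.0)² + (y − 67.2)² = 118.77².
Subtracting the P equation from the Q and R equations removes the quadratic terms:
60.4 x + 263.0 y = 5995.35
-273.2 x + 251.4 y = -3337.64
Solving the 2×2 system: x ≈ 27.4, y ≈ 16.5 km.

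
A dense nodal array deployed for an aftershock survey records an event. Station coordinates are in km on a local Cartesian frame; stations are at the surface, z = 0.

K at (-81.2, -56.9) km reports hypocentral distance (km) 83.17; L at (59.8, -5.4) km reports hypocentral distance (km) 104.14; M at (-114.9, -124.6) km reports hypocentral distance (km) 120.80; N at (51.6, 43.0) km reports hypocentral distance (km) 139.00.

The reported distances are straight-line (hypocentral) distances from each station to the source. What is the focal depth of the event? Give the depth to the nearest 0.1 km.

Each station gives a sphere (x−x_i)² + (y−y_i)² + z² = d_i² (stations at z=0).
Subtracting the K sphere from L and M: z² cancels, leaving linear equations in x and y:
282.0 x + 103.0 y = -10153.74
-67.4 x − 135.4 y = 11220.73
Solving: x ≈ -7.013, y ≈ -79.380 km (keep extra digits for the depth step; rounded: -7.0, -79.4).
Then from the K sphere: z² = 83.17² − (x + 81.2)² − (y + 56.9)² with x = -7.013, y = -79.380, so z ≈ 30.136 ≈ 30.1 km.
Check against N (with the unrounded solution): distance 139.00 ≈ 139.00 km. ✓

z ≈ 30.1 km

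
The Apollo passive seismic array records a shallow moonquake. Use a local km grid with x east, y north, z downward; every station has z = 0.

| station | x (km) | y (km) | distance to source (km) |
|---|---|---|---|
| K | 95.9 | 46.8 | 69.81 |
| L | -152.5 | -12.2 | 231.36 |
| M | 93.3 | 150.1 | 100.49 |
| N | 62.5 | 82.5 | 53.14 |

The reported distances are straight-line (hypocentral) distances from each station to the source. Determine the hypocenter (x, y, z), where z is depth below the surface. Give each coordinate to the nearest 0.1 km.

(56.6, 72.2, 51.8)

Each station gives a sphere (x−x_i)² + (y−y_i)² + z² = d_i² (stations at z=0).
Subtracting the K sphere from L and M: z² cancels, leaving linear equations in x and y:
-496.8 x − 118.0 y = -36635.97
-5.2 x + 206.6 y = 14623.05
Solving: x ≈ 56.594, y ≈ 72.204 km (keep extra digits for the depth step; rounded: 56.6, 72.2).
Then from the K sphere: z² = 69.81² − (x − 95.9)² − (y − 46.8)² with x = 56.594, y = 72.204, so z ≈ 51.799 ≈ 51.8 km.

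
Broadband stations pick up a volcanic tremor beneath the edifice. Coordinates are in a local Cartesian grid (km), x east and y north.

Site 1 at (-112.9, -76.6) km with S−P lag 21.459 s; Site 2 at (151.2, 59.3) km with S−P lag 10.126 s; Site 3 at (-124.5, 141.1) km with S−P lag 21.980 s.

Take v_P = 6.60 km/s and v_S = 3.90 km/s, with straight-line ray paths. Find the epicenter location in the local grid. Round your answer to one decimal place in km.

(57.3, 36.9)

Distance from S−P lag: d = Δt · v_P v_S / (v_P − v_S) = Δt · (6.60·3.90)/(6.60−3.90) ≈ 9.5333·Δt.
So d_Site 1 = 204.58, d_Site 2 = 96.53, d_Site 3 = 209.54 km.
Circle about each station: (x + 112.9)² + (y + 76.6)² = 204.58²; (x − 151.2)² + (y − 59.3)² = 96.53²; (x + 124.5)² + (y − 141.1)² = 209.54².
Subtracting the Site 1 equation from the Site 2 and Site 3 equations removes the quadratic terms:
528.2 x + 271.8 y = 40298.90
-23.2 x + 435.4 y = 14741.45
Solving the 2×2 system: x ≈ 57.3, y ≈ 36.9 km.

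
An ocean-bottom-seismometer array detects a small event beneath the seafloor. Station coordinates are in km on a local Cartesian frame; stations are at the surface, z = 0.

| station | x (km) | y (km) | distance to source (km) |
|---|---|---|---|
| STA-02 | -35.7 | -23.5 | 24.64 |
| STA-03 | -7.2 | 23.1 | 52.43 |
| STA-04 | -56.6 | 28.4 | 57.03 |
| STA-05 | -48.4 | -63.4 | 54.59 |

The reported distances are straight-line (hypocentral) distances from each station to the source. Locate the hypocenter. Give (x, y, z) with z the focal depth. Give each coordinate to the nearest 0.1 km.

x ≈ -31.4 km, y ≈ -17.1 km, depth ≈ 23.4 km

Each station gives a sphere (x−x_i)² + (y−y_i)² + z² = d_i² (stations at z=0).
Subtracting the STA-02 sphere from STA-03 and STA-04: z² cancels, leaving linear equations in x and y:
57.0 x + 93.2 y = -3383.07
-41.8 x + 103.8 y = -461.91
Solving: x ≈ -31.400, y ≈ -17.095 km (keep extra digits for the depth step; rounded: -31.4, -17.1).
Then from the STA-02 sphere: z² = 24.64² − (x + 35.7)² − (y + 23.5)² with x = -31.400, y = -17.095, so z ≈ 23.401 ≈ 23.4 km.
Check against STA-05 (with the unrounded solution): distance 54.60 ≈ 54.59 km. ✓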